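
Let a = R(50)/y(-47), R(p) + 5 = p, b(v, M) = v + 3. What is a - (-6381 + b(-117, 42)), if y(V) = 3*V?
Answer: 305250/47 ≈ 6494.7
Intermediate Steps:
b(v, M) = 3 + v
R(p) = -5 + p
a = -15/47 (a = (-5 + 50)/((3*(-47))) = 45/(-141) = 45*(-1/141) = -15/47 ≈ -0.31915)
a - (-6381 + b(-117, 42)) = -15/47 - (-6381 + (3 - 117)) = -15/47 - (-6381 - 114) = -15/47 - 1*(-6495) = -15/47 + 6495 = 305250/47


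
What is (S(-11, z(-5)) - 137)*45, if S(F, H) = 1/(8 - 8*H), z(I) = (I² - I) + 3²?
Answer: -1874205/304 ≈ -6165.1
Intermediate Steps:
z(I) = 9 + I² - I (z(I) = (I² - I) + 9 = 9 + I² - I)
(S(-11, z(-5)) - 137)*45 = (-1/(-8 + 8*(9 + (-5)² - 1*(-5))) - 137)*45 = (-1/(-8 + 8*(9 + 25 + 5)) - 137)*45 = (-1/(-8 + 8*39) - 137)*45 = (-1/(-8 + 312) - 137)*45 = (-1/304 - 137)*45 = -41649/304*45 = -1874205/304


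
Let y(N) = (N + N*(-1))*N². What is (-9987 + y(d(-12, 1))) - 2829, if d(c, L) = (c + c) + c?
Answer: -12816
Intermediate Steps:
d(c, L) = 3*c (d(c, L) = 2*c + c = 3*c)
y(N) = 0 (y(N) = (N - N)*N² = 0*N² = 0)
(-9987 + y(d(-12, 1))) - 2829 = (-9987 + 0) - 2829 = -9987 - 2829 = -12816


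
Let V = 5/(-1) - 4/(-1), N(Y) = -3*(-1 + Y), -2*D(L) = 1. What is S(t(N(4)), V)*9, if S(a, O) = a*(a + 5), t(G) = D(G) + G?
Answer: 1539/4 ≈ 384.75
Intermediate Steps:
D(L) = -1/2 (D(L) = -1/2*1 = -1/2)
N(Y) = 3 - 3*Y
V = -1 (V = 5*(-1) - 4*(-1) = -5 + 4 = -1)
t(G) = -1/2 + G
S(a, O) = a*(5 + a)
S(t(N(4)), V)*9 = ((-1/2 + (3 - 3*4))*(5 + (-1/2 + (3 - 3*4))))*9 = ((-1/2 + (3 - 12))*(5 + (-1/2 + (3 - 12))))*9 = ((-1/2 - 9)*(5 + (-1/2 - 9)))*9 = -19*(5 - 19/2)/2*9 = -19/2*(-9/2)*9 = (171/4)*9 = 1539/4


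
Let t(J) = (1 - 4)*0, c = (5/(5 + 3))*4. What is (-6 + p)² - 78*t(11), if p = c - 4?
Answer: 225/4 ≈ 56.250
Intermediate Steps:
c = 5/2 (c = (5/8)*4 = 5/2 ≈ 2.5000)
p = -3/2 (p = 5/2 - 4 = -3/2 ≈ -1.5000)
t(J) = 0 (t(J) = -3*0 = 0)
(-6 + p)² - 78*t(11) = (-6 - 3/2)² - 78*0 = (-15/2)² + 0 = 225/4 + 0 = 225/4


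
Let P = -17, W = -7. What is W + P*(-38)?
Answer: 639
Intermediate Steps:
W + P*(-38) = -7 - 17*(-38) = -7 + 646 = 639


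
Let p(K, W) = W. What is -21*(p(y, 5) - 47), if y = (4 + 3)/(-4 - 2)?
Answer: 882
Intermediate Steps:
y = -7/6 (y = 7/(-6) = 7*(-⅙) = -7/6 ≈ -1.1667)
-21*(p(y, 5) - 47) = -21*(5 - 47) = -21*(-42) = 882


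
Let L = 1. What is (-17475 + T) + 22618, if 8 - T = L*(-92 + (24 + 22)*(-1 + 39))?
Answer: 3495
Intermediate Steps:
T = -1648 (T = 8 - (-92 + (24 + 22)*(-1 + 39)) = 8 - (-92 + 46*38) = 8 - (-92 + 1748) = 8 - 1656 = -1648)
(-17475 + T) + 22618 = (-17475 - 1648) + 22618 = -19123 + 22618 = 3495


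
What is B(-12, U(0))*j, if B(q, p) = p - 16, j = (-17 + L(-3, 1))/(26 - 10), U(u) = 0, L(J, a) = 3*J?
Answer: 26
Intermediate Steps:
j = -13/8 (j = (-17 + 3*(-3))/(26 - 10) = (-17 - 9)/16 = -26*1/16 = -13/8 ≈ -1.6250)
B(q, p) = -16 + p
B(-12, U(0))*j = (-16 + 0)*(-13/8) = -16*(-13/8) = 26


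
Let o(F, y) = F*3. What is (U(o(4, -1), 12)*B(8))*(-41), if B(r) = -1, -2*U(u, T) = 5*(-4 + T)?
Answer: -820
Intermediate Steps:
o(F, y) = 3*F
U(u, T) = 10 - 5*T/2 (U(u, T) = -5*(-4 + T)/2 = -(-20 + 5*T)/2 = 10 - 5*T/2)
(U(o(4, -1), 12)*B(8))*(-41) = ((10 - 5/2*12)*(-1))*(-41) = ((10 - 30)*(-1))*(-41) = -20*(-1)*(-41) = 20*(-41) = -820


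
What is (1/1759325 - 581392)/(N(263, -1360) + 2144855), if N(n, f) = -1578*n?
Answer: -1022857480399/3043352517325 ≈ -0.33610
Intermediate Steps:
(1/1759325 - 581392)/(N(263, -1360) + 2144855) = (1/1759325 - 581392)/(-1578*263 + 2144855) = (1/1759325 - 581392)/(-415014 + 2144855) = -1022857480399/1759325/1729841 = -1022857480399/1759325*1/1729841 = -1022857480399/3043352517325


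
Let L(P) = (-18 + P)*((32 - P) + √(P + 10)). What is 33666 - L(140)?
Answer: 46842 - 610*√6 ≈ 45348.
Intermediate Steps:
L(P) = (-18 + P)*(32 + √(10 + P) - P) (L(P) = (-18 + P)*((32 - P) + √(10 + P)) = (-18 + P)*(32 + √(10 + P) - P))
33666 - L(140) = 33666 - (-576 - 1*140² - 18*√(10 + 140) + 50*140 + 140*√(10 + 140)) = 33666 - (-576 - 1*19600 - 90*√6 + 7000 + 140*√150) = 33666 - (-576 - 19600 - 90*√6 + 7000 + 140*(5*√6)) = 33666 - (-576 - 19600 - 90*√6 + 7000 + 700*√6) = 33666 - (-13176 + 610*√6) = 33666 + (13176 - 610*√6) = 46842 - 610*√6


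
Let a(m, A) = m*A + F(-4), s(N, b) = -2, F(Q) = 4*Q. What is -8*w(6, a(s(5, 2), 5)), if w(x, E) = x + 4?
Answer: -80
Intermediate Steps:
a(m, A) = -16 + A*m (a(m, A) = m*A + 4*(-4) = A*m - 16 = -16 + A*m)
w(x, E) = 4 + x
-8*w(6, a(s(5, 2), 5)) = -8*(4 + 6) = -8*10 = -80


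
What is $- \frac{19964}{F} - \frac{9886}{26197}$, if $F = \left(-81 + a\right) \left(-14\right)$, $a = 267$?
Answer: $\frac{572873}{78591} \approx 7.2893$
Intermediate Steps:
$F = -2604$ ($F = \left(-81 + 267\right) \left(-14\right) = 186 \left(-14\right) = -2604$)
$- \frac{19964}{F} - \frac{9886}{26197} = - \frac{19964}{-2604} - \frac{9886}{26197} = \left(-19964\right) \left(- \frac{1}{2604}\right) - \frac{9886}{26197} = \frac{23}{3} - \frac{9886}{26197} = \frac{572873}{78591}$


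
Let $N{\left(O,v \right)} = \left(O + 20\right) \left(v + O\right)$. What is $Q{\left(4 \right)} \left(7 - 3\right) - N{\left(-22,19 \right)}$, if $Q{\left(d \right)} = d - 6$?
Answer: $-14$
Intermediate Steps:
$Q{\left(d \right)} = -6 + d$ ($Q{\left(d \right)} = d - 6 = -6 + d$)
$N{\left(O,v \right)} = \left(20 + O\right) \left(O + v\right)$
$Q{\left(4 \right)} \left(7 - 3\right) - N{\left(-22,19 \right)} = \left(-6 + 4\right) \left(7 - 3\right) - \left(\left(-22\right)^{2} + 20 \left(-22\right) + 20 \cdot 19 - 418\right) = - 2 \left(7 - 3\right) - \left(484 - 440 + 380 - 418\right) = \left(-2\right) 4 - 6 = -8 - 6 = -14$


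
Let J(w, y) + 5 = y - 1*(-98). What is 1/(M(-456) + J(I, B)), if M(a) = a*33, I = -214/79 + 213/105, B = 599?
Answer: -1/14356 ≈ -6.9657e-5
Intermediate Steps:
I = -1881/2765 (I = -214*1/79 + 213*(1/105) = -214/79 + 71/35 = -1881/2765 ≈ -0.68029)
M(a) = 33*a
J(w, y) = 93 + y (J(w, y) = -5 + (y - 1*(-98)) = -5 + (y + 98) = -5 + (98 + y) = 93 + y)
1/(M(-456) + J(I, B)) = 1/(33*(-456) + (93 + 599)) = 1/(-15048 + 692) = 1/(-14356) = -1/14356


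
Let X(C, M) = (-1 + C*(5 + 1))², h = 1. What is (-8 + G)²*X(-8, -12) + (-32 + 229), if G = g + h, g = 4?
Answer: 21806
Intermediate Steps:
G = 5 (G = 4 + 1 = 5)
X(C, M) = (-1 + 6*C)² (X(C, M) = (-1 + C*6)² = (-1 + 6*C)²)
(-8 + G)²*X(-8, -12) + (-32 + 229) = (-8 + 5)²*(-1 + 6*(-8))² + (-32 + 229) = (-3)²*(-1 - 48)² + 197 = 9*(-49)² + 197 = 9*2401 + 197 = 21609 + 197 = 21806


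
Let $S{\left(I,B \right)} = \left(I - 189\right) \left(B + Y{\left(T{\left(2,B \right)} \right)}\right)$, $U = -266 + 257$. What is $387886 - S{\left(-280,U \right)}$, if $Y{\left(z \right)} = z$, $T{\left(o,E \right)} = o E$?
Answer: $375223$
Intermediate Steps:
$T{\left(o,E \right)} = E o$
$U = -9$
$S{\left(I,B \right)} = 3 B \left(-189 + I\right)$ ($S{\left(I,B \right)} = \left(I - 189\right) \left(B + B 2\right) = \left(-189 + I\right) \left(B + 2 B\right) = \left(-189 + I\right) 3 B = 3 B \left(-189 + I\right)$)
$387886 - S{\left(-280,U \right)} = 387886 - 3 \left(-9\right) \left(-189 - 280\right) = 387886 - 3 \left(-9\right) \left(-469\right) = 387886 - 12663 = 375223$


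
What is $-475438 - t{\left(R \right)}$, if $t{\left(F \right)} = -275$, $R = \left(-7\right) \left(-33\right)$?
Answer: $-475163$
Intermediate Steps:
$R = 231$
$-475438 - t{\left(R \right)} = -475438 - -275 = -475438 + 275 = -475163$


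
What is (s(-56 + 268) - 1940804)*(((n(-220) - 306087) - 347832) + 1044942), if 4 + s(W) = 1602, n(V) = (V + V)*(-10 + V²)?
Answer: 40530524321862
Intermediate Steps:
n(V) = 2*V*(-10 + V²) (n(V) = (2*V)*(-10 + V²) = 2*V*(-10 + V²))
s(W) = 1598 (s(W) = -4 + 1602 = 1598)
(s(-56 + 268) - 1940804)*(((n(-220) - 306087) - 347832) + 1044942) = (1598 - 1940804)*(((2*(-220)*(-10 + (-220)²) - 306087) - 347832) + 1044942) = -1939206*(((2*(-220)*(-10 + 48400) - 306087) - 347832) + 1044942) = -1939206*(((2*(-220)*48390 - 306087) - 347832) + 1044942) = -1939206*(((-21291600 - 306087) - 347832) + 1044942) = -1939206*((-21597687 - 347832) + 1044942) = -1939206*(-21945519 + 1044942) = -1939206*(-20900577) = 40530524321862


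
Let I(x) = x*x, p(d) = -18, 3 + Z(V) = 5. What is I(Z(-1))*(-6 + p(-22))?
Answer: -96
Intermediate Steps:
Z(V) = 2 (Z(V) = -3 + 5 = 2)
I(x) = x²
I(Z(-1))*(-6 + p(-22)) = 2²*(-6 - 18) = 4*(-24) = -96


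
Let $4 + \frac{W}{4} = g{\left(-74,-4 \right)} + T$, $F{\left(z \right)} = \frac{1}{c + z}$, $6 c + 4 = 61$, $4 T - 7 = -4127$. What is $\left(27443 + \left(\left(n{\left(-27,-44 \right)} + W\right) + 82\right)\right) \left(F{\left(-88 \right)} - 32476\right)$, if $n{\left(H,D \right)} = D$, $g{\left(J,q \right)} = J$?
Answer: $- \frac{117520719966}{157} \approx -7.4854 \cdot 10^{8}$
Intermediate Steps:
$T = -1030$ ($T = \frac{7}{4} + \frac{1}{4} \left(-4127\right) = \frac{7}{4} - \frac{4127}{4} = -1030$)
$c = \frac{19}{2}$ ($c = - \frac{2}{3} + \frac{1}{6} \cdot 61 = - \frac{2}{3} + \frac{61}{6} = \frac{19}{2} \approx 9.5$)
$F{\left(z \right)} = \frac{1}{\frac{19}{2} + z}$
$W = -4432$ ($W = -16 + 4 \left(-74 - 1030\right) = -16 + 4 \left(-1104\right) = -16 - 4416 = -4432$)
$\left(27443 + \left(\left(n{\left(-27,-44 \right)} + W\right) + 82\right)\right) \left(F{\left(-88 \right)} - 32476\right) = \left(27443 + \left(\left(-44 - 4432\right) + 82\right)\right) \left(\frac{2}{19 + 2 \left(-88\right)} - 32476\right) = \left(27443 + \left(-4476 + 82\right)\right) \left(\frac{2}{19 - 176} - 32476\right) = \left(27443 - 4394\right) \left(\frac{2}{-157} - 32476\right) = 23049 \left(2 \left(- \frac{1}{157}\right) - 32476\right) = 23049 \left(- \frac{2}{157} - 32476\right) = 23049 \left(- \frac{5098734}{157}\right) = - \frac{117520719966}{157}$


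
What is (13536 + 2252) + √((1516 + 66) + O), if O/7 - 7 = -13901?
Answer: 15788 + 2*I*√23919 ≈ 15788.0 + 309.32*I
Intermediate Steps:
O = -97258 (O = 49 + 7*(-13901) = 49 - 97307 = -97258)
(13536 + 2252) + √((1516 + 66) + O) = (13536 + 2252) + √((1516 + 66) - 97258) = 15788 + √(1582 - 97258) = 15788 + √(-95676) = 15788 + 2*I*√23919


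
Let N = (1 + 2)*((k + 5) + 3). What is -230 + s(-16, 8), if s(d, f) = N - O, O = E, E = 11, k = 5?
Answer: -202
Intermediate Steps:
O = 11
N = 39 (N = (1 + 2)*((5 + 5) + 3) = 3*(10 + 3) = 3*13 = 39)
s(d, f) = 28 (s(d, f) = 39 - 1*11 = 39 - 11 = 28)
-230 + s(-16, 8) = -230 + 28 = -202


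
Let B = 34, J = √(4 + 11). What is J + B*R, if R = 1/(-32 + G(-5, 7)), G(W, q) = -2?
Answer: -1 + √15 ≈ 2.8730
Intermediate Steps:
J = √15 ≈ 3.8730
R = -1/34 (R = 1/(-32 - 2) = 1/(-34) = -1/34 ≈ -0.029412)
J + B*R = √15 + 34*(-1/34) = √15 - 1 = -1 + √15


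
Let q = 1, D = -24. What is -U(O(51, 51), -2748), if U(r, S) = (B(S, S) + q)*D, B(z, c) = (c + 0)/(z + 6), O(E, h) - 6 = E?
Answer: 21960/457 ≈ 48.052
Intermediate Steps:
O(E, h) = 6 + E
B(z, c) = c/(6 + z)
U(r, S) = -24 - 24*S/(6 + S) (U(r, S) = (S/(6 + S) + 1)*(-24) = (1 + S/(6 + S))*(-24) = -24 - 24*S/(6 + S))
-U(O(51, 51), -2748) = -48*(-3 - 1*(-2748))/(6 - 2748) = -48*(-3 + 2748)/(-2742) = -48*(-1)*2745/2742 = -1*(-21960/457) = 21960/457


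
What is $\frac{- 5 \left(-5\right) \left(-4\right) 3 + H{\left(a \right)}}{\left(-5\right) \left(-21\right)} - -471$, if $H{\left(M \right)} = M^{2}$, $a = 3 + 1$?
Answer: $\frac{49171}{105} \approx 468.3$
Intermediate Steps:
$a = 4$
$\frac{- 5 \left(-5\right) \left(-4\right) 3 + H{\left(a \right)}}{\left(-5\right) \left(-21\right)} - -471 = \frac{- 5 \left(-5\right) \left(-4\right) 3 + 4^{2}}{\left(-5\right) \left(-21\right)} - -471 = \frac{- 5 \cdot 20 \cdot 3 + 16}{105} + 471 = \left(\left(-5\right) 60 + 16\right) \frac{1}{105} + 471 = \left(-300 + 16\right) \frac{1}{105} + 471 = \left(-284\right) \frac{1}{105} + 471 = - \frac{284}{105} + 471 = \frac{49171}{105}$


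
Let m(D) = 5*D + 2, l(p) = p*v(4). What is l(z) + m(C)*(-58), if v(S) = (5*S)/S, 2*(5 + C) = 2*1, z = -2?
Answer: 1034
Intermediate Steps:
C = -4 (C = -5 + (2*1)/2 = -5 + (1/2)*2 = -5 + 1 = -4)
v(S) = 5
l(p) = 5*p (l(p) = p*5 = 5*p)
m(D) = 2 + 5*D
l(z) + m(C)*(-58) = 5*(-2) + (2 + 5*(-4))*(-58) = -10 + (2 - 20)*(-58) = -10 - 18*(-58) = -10 + 1044 = 1034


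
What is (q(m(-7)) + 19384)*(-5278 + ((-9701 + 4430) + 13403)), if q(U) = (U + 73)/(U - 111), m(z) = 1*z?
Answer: 3263900042/59 ≈ 5.5320e+7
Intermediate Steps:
m(z) = z
q(U) = (73 + U)/(-111 + U)
(q(m(-7)) + 19384)*(-5278 + ((-9701 + 4430) + 13403)) = ((73 - 7)/(-111 - 7) + 19384)*(-5278 + ((-9701 + 4430) + 13403)) = (66/(-118) + 19384)*(-5278 + (-5271 + 13403)) = (-1/118*66 + 19384)*(-5278 + 8132) = (-33/59 + 19384)*2854 = (1143623/59)*2854 = 3263900042/59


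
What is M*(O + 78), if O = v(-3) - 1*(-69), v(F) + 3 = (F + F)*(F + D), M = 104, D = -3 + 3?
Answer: 16848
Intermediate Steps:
D = 0
v(F) = -3 + 2*F**2 (v(F) = -3 + (F + F)*(F + 0) = -3 + (2*F)*F = -3 + 2*F**2)
O = 84 (O = (-3 + 2*(-3)**2) - 1*(-69) = (-3 + 2*9) + 69 = (-3 + 18) + 69 = 15 + 69 = 84)
M*(O + 78) = 104*(84 + 78) = 104*162 = 16848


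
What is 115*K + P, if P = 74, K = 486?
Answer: 55964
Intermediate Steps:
115*K + P = 115*486 + 74 = 55890 + 74 = 55964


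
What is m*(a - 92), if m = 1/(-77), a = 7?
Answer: 85/77 ≈ 1.1039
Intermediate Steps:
m = -1/77 ≈ -0.012987
m*(a - 92) = -(7 - 92)/77 = -1/77*(-85) = 85/77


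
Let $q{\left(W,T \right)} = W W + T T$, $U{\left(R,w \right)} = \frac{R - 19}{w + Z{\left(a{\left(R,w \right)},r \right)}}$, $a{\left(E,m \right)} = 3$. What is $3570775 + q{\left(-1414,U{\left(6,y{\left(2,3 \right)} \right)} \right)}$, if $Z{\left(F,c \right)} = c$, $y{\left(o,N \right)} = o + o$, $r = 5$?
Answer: $\frac{451184020}{81} \approx 5.5702 \cdot 10^{6}$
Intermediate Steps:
$y{\left(o,N \right)} = 2 o$
$U{\left(R,w \right)} = \frac{-19 + R}{5 + w}$ ($U{\left(R,w \right)} = \frac{R - 19}{w + 5} = \frac{-19 + R}{5 + w}$)
$q{\left(W,T \right)} = T^{2} + W^{2}$ ($q{\left(W,T \right)} = W^{2} + T^{2} = T^{2} + W^{2}$)
$3570775 + q{\left(-1414,U{\left(6,y{\left(2,3 \right)} \right)} \right)} = 3570775 + \left(\left(\frac{-19 + 6}{5 + 2 \cdot 2}\right)^{2} + \left(-1414\right)^{2}\right) = 3570775 + \left(\left(\frac{1}{5 + 4} \left(-13\right)\right)^{2} + 1999396\right) = 3570775 + \left(\left(\frac{1}{9} \left(-13\right)\right)^{2} + 1999396\right) = 3570775 + \left(\left(- \frac{13}{9}\right)^{2} + 1999396\right) = 3570775 + \left(\frac{169}{81} + 1999396\right) = 3570775 + \frac{161951245}{81} = \frac{451184020}{81}$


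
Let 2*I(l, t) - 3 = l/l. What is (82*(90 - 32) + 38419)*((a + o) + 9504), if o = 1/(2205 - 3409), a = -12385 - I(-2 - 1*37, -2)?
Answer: -149866167275/1204 ≈ -1.2447e+8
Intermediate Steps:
I(l, t) = 2 (I(l, t) = 3/2 + (l/l)/2 = 3/2 + (½)*1 = 3/2 + ½ = 2)
a = -12387 (a = -12385 - 1*2 = -12385 - 2 = -12387)
o = -1/1204 (o = 1/(-1204) = -1/1204 ≈ -0.00083056)
(82*(90 - 32) + 38419)*((a + o) + 9504) = (82*(90 - 32) + 38419)*((-12387 - 1/1204) + 9504) = (82*58 + 38419)*(-14913949/1204 + 9504) = (4756 + 38419)*(-3471133/1204) = 43175*(-3471133/1204) = -149866167275/1204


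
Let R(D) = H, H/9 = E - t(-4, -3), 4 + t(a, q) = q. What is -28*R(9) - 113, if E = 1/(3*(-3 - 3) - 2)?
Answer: -9322/5 ≈ -1864.4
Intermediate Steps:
t(a, q) = -4 + q
E = -1/20 (E = 1/(3*(-6) - 2) = 1/(-18 - 2) = 1/(-20) = -1/20 ≈ -0.050000)
H = 1251/20 (H = 9*(-1/20 - (-4 - 3)) = 9*(-1/20 - 1*(-7)) = 9*(-1/20 + 7) = 9*(139/20) = 1251/20 ≈ 62.550)
R(D) = 1251/20
-28*R(9) - 113 = -28*1251/20 - 113 = -8757/5 - 113 = -9322/5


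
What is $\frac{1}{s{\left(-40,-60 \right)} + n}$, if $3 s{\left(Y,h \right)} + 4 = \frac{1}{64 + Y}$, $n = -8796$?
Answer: $- \frac{72}{633407} \approx -0.00011367$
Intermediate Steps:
$s{\left(Y,h \right)} = - \frac{4}{3} + \frac{1}{3 \left(64 + Y\right)}$
$\frac{1}{s{\left(-40,-60 \right)} + n} = \frac{1}{\frac{-255 - -160}{3 \left(64 - 40\right)} - 8796} = \frac{1}{\frac{-255 + 160}{3 \cdot 24} - 8796} = \frac{1}{\frac{1}{3} \cdot \frac{1}{24} \left(-95\right) - 8796} = \frac{1}{- \frac{95}{72} - 8796} = \frac{1}{- \frac{633407}{72}} = - \frac{72}{633407}$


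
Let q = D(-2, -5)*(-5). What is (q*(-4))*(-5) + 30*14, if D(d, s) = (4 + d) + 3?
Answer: -80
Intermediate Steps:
D(d, s) = 7 + d
q = -25 (q = (7 - 2)*(-5) = 5*(-5) = -25)
(q*(-4))*(-5) + 30*14 = -25*(-4)*(-5) + 30*14 = 100*(-5) + 420 = -500 + 420 = -80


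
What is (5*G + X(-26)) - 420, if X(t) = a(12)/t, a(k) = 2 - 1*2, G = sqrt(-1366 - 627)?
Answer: -420 + 5*I*sqrt(1993) ≈ -420.0 + 223.22*I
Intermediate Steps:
G = I*sqrt(1993) (G = sqrt(-1993) = I*sqrt(1993) ≈ 44.643*I)
a(k) = 0 (a(k) = 2 - 2 = 0)
X(t) = 0 (X(t) = 0/t = 0)
(5*G + X(-26)) - 420 = (5*(I*sqrt(1993)) + 0) - 420 = (5*I*sqrt(1993) + 0) - 420 = 5*I*sqrt(1993) - 420 = -420 + 5*I*sqrt(1993)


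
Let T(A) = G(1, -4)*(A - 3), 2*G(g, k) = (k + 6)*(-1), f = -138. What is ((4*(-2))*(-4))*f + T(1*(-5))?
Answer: -4408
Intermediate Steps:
G(g, k) = -3 - k/2 (G(g, k) = ((k + 6)*(-1))/2 = ((6 + k)*(-1))/2 = (-6 - k)/2 = -3 - k/2)
T(A) = 3 - A (T(A) = (-3 - ½*(-4))*(A - 3) = (-3 + 2)*(-3 + A) = -(-3 + A) = 3 - A)
((4*(-2))*(-4))*f + T(1*(-5)) = ((4*(-2))*(-4))*(-138) + (3 - (-5)) = -8*(-4)*(-138) + (3 - 1*(-5)) = 32*(-138) + (3 + 5) = -4416 + 8 = -4408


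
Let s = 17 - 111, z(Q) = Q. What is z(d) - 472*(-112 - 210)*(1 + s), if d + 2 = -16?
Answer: -14134530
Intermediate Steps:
d = -18 (d = -2 - 16 = -18)
s = -94
z(d) - 472*(-112 - 210)*(1 + s) = -18 - 472*(-112 - 210)*(1 - 94) = -18 - (-151984)*(-93) = -18 - 472*29946 = -18 - 14134512 = -14134530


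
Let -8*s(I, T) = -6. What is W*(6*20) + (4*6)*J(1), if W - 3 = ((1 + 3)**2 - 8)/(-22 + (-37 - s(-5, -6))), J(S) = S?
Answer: 87936/239 ≈ 367.93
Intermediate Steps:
s(I, T) = 3/4 (s(I, T) = -1/8*(-6) = 3/4)
W = 685/239 (W = 3 + ((1 + 3)**2 - 8)/(-22 + (-37 - 1*3/4)) = 3 + (4**2 - 8)/(-22 + (-37 - 3/4)) = 3 + (16 - 8)/(-22 - 151/4) = 3 + 8/(-239/4) = 3 + 8*(-4/239) = 3 - 32/239 = 685/239 ≈ 2.8661)
W*(6*20) + (4*6)*J(1) = 685*(6*20)/239 + (4*6)*1 = (685/239)*120 + 24*1 = 82200/239 + 24 = 87936/239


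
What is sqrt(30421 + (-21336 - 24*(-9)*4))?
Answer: sqrt(9949) ≈ 99.745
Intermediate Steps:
sqrt(30421 + (-21336 - 24*(-9)*4)) = sqrt(30421 + (-21336 + 216*4)) = sqrt(30421 + (-21336 + 864)) = sqrt(30421 - 20472) = sqrt(9949)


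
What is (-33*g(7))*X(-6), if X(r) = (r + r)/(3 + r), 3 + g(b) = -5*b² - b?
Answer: 33660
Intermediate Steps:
g(b) = -3 - b - 5*b² (g(b) = -3 + (-5*b² - b) = -3 + (-b - 5*b²) = -3 - b - 5*b²)
X(r) = 2*r/(3 + r) (X(r) = (2*r)/(3 + r) = 2*r/(3 + r))
(-33*g(7))*X(-6) = (-33*(-3 - 1*7 - 5*7²))*(2*(-6)/(3 - 6)) = (-33*(-3 - 7 - 5*49))*(2*(-6)/(-3)) = (-33*(-3 - 7 - 245))*(2*(-6)*(-⅓)) = -33*(-255)*4 = 8415*4 = 33660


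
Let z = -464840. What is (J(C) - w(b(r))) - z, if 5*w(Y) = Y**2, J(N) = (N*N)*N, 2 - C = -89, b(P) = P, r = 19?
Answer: 6091694/5 ≈ 1.2183e+6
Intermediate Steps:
C = 91 (C = 2 - 1*(-89) = 2 + 89 = 91)
J(N) = N**3 (J(N) = N**2*N = N**3)
w(Y) = Y**2/5
(J(C) - w(b(r))) - z = (91**3 - 19**2/5) - 1*(-464840) = (753571 - 361/5) + 464840 = 3767494/5 + 464840 = 6091694/5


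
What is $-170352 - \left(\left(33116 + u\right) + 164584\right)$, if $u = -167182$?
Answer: $-200870$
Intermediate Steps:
$-170352 - \left(\left(33116 + u\right) + 164584\right) = -170352 - \left(\left(33116 - 167182\right) + 164584\right) = -170352 - \left(-134066 + 164584\right) = -170352 - 30518 = -200870$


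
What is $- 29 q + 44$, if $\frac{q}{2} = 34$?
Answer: $-1928$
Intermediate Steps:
$q = 68$ ($q = 2 \cdot 34 = 68$)
$- 29 q + 44 = \left(-29\right) 68 + 44 = -1972 + 44 = -1928$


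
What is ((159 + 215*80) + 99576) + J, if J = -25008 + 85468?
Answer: 177395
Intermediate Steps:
J = 60460
((159 + 215*80) + 99576) + J = ((159 + 215*80) + 99576) + 60460 = ((159 + 17200) + 99576) + 60460 = (17359 + 99576) + 60460 = 116935 + 60460 = 177395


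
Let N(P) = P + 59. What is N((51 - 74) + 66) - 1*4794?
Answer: -4692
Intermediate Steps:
N(P) = 59 + P
N((51 - 74) + 66) - 1*4794 = (59 + ((51 - 74) + 66)) - 1*4794 = (59 + (-23 + 66)) - 4794 = (59 + 43) - 4794 = 102 - 4794 = -4692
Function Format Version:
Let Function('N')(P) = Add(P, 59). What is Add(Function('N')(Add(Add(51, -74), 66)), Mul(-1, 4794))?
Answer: -4692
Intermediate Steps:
Function('N')(P) = Add(59, P)
Add(Function('N')(Add(Add(51, -74), 66)), Mul(-1, 4794)) = Add(Add(59, Add(Add(51, -74), 66)), Mul(-1, 4794)) = Add(Add(59, Add(-23, 66)), -4794) = Add(Add(59, 43), -4794) = Add(102, -4794) = -4692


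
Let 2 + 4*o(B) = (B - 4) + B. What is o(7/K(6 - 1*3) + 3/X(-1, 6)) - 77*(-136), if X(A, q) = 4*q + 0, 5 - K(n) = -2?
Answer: 167537/16 ≈ 10471.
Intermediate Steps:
K(n) = 7 (K(n) = 5 - 1*(-2) = 5 + 2 = 7)
X(A, q) = 4*q
o(B) = -3/2 + B/2 (o(B) = -½ + ((B - 4) + B)/4 = -½ + ((-4 + B) + B)/4 = -½ + (-4 + 2*B)/4 = -½ + (-1 + B/2) = -3/2 + B/2)
o(7/K(6 - 1*3) + 3/X(-1, 6)) - 77*(-136) = (-3/2 + (7/7 + 3/((4*6)))/2) - 77*(-136) = (-3/2 + (7*(⅐) + 3/24)/2) + 10472 = (-3/2 + (1 + 3*(1/24))/2) + 10472 = (-3/2 + (1 + ⅛)/2) + 10472 = (-3/2 + (½)*(9/8)) + 10472 = (-3/2 + 9/16) + 10472 = -15/16 + 10472 = 167537/16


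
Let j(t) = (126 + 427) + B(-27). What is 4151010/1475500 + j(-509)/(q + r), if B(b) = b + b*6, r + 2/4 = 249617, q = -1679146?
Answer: 169527261937/60264879350 ≈ 2.8130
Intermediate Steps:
r = 499233/2 (r = -½ + 249617 = 499233/2 ≈ 2.4962e+5)
B(b) = 7*b (B(b) = b + 6*b = 7*b)
j(t) = 364 (j(t) = (126 + 427) + 7*(-27) = 553 - 189 = 364)
4151010/1475500 + j(-509)/(q + r) = 4151010/1475500 + 364/(-1679146 + 499233/2) = 4151010*(1/1475500) + 364/(-2859059/2) = 415101/147550 + 364*(-2/2859059) = 415101/147550 - 104/408437 = 169527261937/60264879350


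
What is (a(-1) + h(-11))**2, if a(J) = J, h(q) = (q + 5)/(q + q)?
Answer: 64/121 ≈ 0.52893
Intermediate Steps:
h(q) = (5 + q)/(2*q) (h(q) = (5 + q)/((2*q)) = (5 + q)*(1/(2*q)) = (5 + q)/(2*q))
(a(-1) + h(-11))**2 = (-1 + (1/2)*(5 - 11)/(-11))**2 = (-1 + (1/2)*(-1/11)*(-6))**2 = (-1 + 3/11)**2 = (-8/11)**2 = 64/121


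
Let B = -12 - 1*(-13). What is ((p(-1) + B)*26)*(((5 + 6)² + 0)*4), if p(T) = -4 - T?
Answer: -25168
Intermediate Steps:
B = 1 (B = -12 + 13 = 1)
((p(-1) + B)*26)*(((5 + 6)² + 0)*4) = (((-4 - 1*(-1)) + 1)*26)*(((5 + 6)² + 0)*4) = (((-4 + 1) + 1)*26)*((11² + 0)*4) = ((-3 + 1)*26)*((121 + 0)*4) = (-2*26)*(121*4) = -52*484 = -25168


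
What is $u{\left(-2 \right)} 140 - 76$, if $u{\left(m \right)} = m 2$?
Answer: $-636$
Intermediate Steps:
$u{\left(m \right)} = 2 m$
$u{\left(-2 \right)} 140 - 76 = 2 \left(-2\right) 140 - 76 = \left(-4\right) 140 - 76 = -560 - 76 = -636$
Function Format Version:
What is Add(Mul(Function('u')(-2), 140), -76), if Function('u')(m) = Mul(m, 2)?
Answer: -636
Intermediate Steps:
Function('u')(m) = Mul(2, m)
Add(Mul(Function('u')(-2), 140), -76) = Add(Mul(Mul(2, -2), 140), -76) = Add(Mul(-4, 140), -76) = Add(-560, -76) = -636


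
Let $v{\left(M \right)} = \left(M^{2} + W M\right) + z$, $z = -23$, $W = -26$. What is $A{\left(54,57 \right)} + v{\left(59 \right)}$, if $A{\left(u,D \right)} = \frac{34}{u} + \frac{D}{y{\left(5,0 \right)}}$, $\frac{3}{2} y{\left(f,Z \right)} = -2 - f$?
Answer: $\frac{722893}{378} \approx 1912.4$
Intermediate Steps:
$y{\left(f,Z \right)} = - \frac{4}{3} - \frac{2 f}{3}$ ($y{\left(f,Z \right)} = \frac{2 \left(-2 - f\right)}{3} = - \frac{4}{3} - \frac{2 f}{3}$)
$A{\left(u,D \right)} = \frac{34}{u} - \frac{3 D}{14}$ ($A{\left(u,D \right)} = \frac{34}{u} + \frac{D}{- \frac{4}{3} - \frac{10}{3}} = \frac{34}{u} + \frac{D}{- \frac{14}{3}} = \frac{34}{u} + D \left(- \frac{3}{14}\right) = \frac{34}{u} - \frac{3 D}{14}$)
$v{\left(M \right)} = -23 + M^{2} - 26 M$ ($v{\left(M \right)} = \left(M^{2} - 26 M\right) - 23 = -23 + M^{2} - 26 M$)
$A{\left(54,57 \right)} + v{\left(59 \right)} = \left(\frac{34}{54} - \frac{171}{14}\right) - \left(1557 - 3481\right) = \left(34 \cdot \frac{1}{54} - \frac{171}{14}\right) - -1924 = \left(\frac{17}{27} - \frac{171}{14}\right) + 1924 = - \frac{4379}{378} + 1924 = \frac{722893}{378}$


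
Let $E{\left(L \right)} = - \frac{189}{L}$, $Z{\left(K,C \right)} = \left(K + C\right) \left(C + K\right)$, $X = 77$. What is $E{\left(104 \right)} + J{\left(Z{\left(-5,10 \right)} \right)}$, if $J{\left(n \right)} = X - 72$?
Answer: $\frac{331}{104} \approx 3.1827$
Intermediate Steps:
$Z{\left(K,C \right)} = \left(C + K\right)^{2}$ ($Z{\left(K,C \right)} = \left(C + K\right) \left(C + K\right) = \left(C + K\right)^{2}$)
$J{\left(n \right)} = 5$ ($J{\left(n \right)} = 77 - 72 = 5$)
$E{\left(104 \right)} + J{\left(Z{\left(-5,10 \right)} \right)} = - \frac{189}{104} + 5 = \frac{331}{104}$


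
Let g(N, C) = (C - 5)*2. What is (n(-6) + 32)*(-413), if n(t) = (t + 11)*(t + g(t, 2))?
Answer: 11564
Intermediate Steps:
g(N, C) = -10 + 2*C (g(N, C) = (-5 + C)*2 = -10 + 2*C)
n(t) = (-6 + t)*(11 + t) (n(t) = (t + 11)*(t + (-10 + 2*2)) = (11 + t)*(t + (-10 + 4)) = (11 + t)*(t - 6) = (11 + t)*(-6 + t) = (-6 + t)*(11 + t))
(n(-6) + 32)*(-413) = ((-66 + (-6)**2 + 5*(-6)) + 32)*(-413) = ((-66 + 36 - 30) + 32)*(-413) = (-60 + 32)*(-413) = -28*(-413) = 11564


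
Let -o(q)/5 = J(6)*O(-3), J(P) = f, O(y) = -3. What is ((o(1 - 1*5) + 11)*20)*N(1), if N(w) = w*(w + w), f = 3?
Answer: 2240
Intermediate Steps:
J(P) = 3
o(q) = 45 (o(q) = -15*(-3) = -5*(-9) = 45)
N(w) = 2*w**2 (N(w) = w*(2*w) = 2*w**2)
((o(1 - 1*5) + 11)*20)*N(1) = ((45 + 11)*20)*(2*1**2) = (56*20)*(2*1) = 1120*2 = 2240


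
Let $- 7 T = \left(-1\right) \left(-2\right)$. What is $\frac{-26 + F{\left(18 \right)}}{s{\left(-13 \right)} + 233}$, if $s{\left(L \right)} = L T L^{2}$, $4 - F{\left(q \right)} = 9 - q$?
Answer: $- \frac{91}{6025} \approx -0.015104$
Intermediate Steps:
$T = - \frac{2}{7}$ ($T = - \frac{\left(-1\right) \left(-2\right)}{7} = \left(- \frac{1}{7}\right) 2 = - \frac{2}{7} \approx -0.28571$)
$F{\left(q \right)} = -5 + q$ ($F{\left(q \right)} = 4 - \left(9 - q\right) = 4 + \left(-9 + q\right) = -5 + q$)
$s{\left(L \right)} = - \frac{2 L^{3}}{7}$ ($s{\left(L \right)} = L \left(- \frac{2 L^{2}}{7}\right) = - \frac{2 L^{3}}{7}$)
$\frac{-26 + F{\left(18 \right)}}{s{\left(-13 \right)} + 233} = \frac{-26 + \left(-5 + 18\right)}{- \frac{2 \left(-13\right)^{3}}{7} + 233} = \frac{-26 + 13}{\left(- \frac{2}{7}\right) \left(-2197\right) + 233} = - \frac{13}{\frac{4394}{7} + 233} = - \frac{13}{\frac{6025}{7}} = \left(-13\right) \frac{7}{6025} = - \frac{91}{6025}$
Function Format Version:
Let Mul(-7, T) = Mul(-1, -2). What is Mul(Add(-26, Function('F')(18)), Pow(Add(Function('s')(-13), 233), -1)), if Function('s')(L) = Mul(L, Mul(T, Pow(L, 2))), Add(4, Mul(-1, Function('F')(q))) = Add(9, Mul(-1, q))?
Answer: Rational(-91, 6025) ≈ -0.015104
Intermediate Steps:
T = Rational(-2, 7) (T = Mul(Rational(-1, 7), Mul(-1, -2)) = Mul(Rational(-1, 7), 2) = Rational(-2, 7) ≈ -0.28571)
Function('F')(q) = Add(-5, q) (Function('F')(q) = Add(4, Mul(-1, Add(9, Mul(-1, q)))) = Add(4, Add(-9, q)) = Add(-5, q))
Function('s')(L) = Mul(Rational(-2, 7), Pow(L, 3)) (Function('s')(L) = Mul(L, Mul(Rational(-2, 7), Pow(L, 2))) = Mul(Rational(-2, 7), Pow(L, 3)))
Mul(Add(-26, Function('F')(18)), Pow(Add(Function('s')(-13), 233), -1)) = Mul(Add(-26, Add(-5, 18)), Pow(Add(Mul(Rational(-2, 7), Pow(-13, 3)), 233), -1)) = Mul(Add(-26, 13), Pow(Add(Mul(Rational(-2, 7), -2197), 233), -1)) = Mul(-13, Pow(Add(Rational(4394, 7), 233), -1)) = Mul(-13, Pow(Rational(6025, 7), -1)) = Mul(-13, Rational(7, 6025)) = Rational(-91, 6025)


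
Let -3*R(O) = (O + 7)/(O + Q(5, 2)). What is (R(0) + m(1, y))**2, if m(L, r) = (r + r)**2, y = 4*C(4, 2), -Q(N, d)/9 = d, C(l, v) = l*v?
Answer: 48925458481/2916 ≈ 1.6778e+7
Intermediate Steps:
Q(N, d) = -9*d
R(O) = -(7 + O)/(3*(-18 + O)) (R(O) = -(O + 7)/(3*(O - 9*2)) = -(7 + O)/(3*(O - 18)) = -(7 + O)/(3*(-18 + O)))
y = 32 (y = 4*(4*2) = 4*8 = 32)
m(L, r) = 4*r**2 (m(L, r) = (2*r)**2 = 4*r**2)
(R(0) + m(1, y))**2 = ((-7 - 1*0)/(3*(-18 + 0)) + 4*32**2)**2 = ((1/3)*(-7 + 0)/(-18) + 4*1024)**2 = ((1/3)*(-1/18)*(-7) + 4096)**2 = (7/54 + 4096)**2 = (221191/54)**2 = 48925458481/2916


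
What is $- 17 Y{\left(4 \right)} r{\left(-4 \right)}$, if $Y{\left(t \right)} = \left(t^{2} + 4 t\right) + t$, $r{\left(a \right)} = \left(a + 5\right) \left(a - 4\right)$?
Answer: $4896$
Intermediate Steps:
$r{\left(a \right)} = \left(-4 + a\right) \left(5 + a\right)$ ($r{\left(a \right)} = \left(5 + a\right) \left(-4 + a\right) = \left(-4 + a\right) \left(5 + a\right)$)
$Y{\left(t \right)} = t^{2} + 5 t$
$- 17 Y{\left(4 \right)} r{\left(-4 \right)} = - 17 \cdot 4 \left(5 + 4\right) \left(-20 - 4 + \left(-4\right)^{2}\right) = - 17 \cdot 4 \cdot 9 \left(-20 - 4 + 16\right) = \left(-17\right) 36 \left(-8\right) = \left(-612\right) \left(-8\right) = 4896$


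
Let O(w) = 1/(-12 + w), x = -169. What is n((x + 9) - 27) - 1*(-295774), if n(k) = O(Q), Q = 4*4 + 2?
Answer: 1774645/6 ≈ 2.9577e+5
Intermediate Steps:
Q = 18 (Q = 16 + 2 = 18)
n(k) = 1/6 (n(k) = 1/(-12 + 18) = 1/6)
n((x + 9) - 27) - 1*(-295774) = 1/6 - 1*(-295774) = 1/6 + 295774 = 1774645/6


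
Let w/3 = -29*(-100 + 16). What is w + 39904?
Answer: 47212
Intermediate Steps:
w = 7308 (w = 3*(-29*(-100 + 16)) = 3*(-29*(-84)) = 3*2436 = 7308)
w + 39904 = 7308 + 39904 = 47212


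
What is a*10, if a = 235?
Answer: 2350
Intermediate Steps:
a*10 = 235*10 = 2350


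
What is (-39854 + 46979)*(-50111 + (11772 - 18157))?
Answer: -402534000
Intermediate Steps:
(-39854 + 46979)*(-50111 + (11772 - 18157)) = 7125*(-50111 - 6385) = 7125*(-56496) = -402534000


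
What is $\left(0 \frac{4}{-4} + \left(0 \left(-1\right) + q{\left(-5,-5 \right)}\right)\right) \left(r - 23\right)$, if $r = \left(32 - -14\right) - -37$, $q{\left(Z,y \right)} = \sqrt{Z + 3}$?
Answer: $60 i \sqrt{2} \approx 84.853 i$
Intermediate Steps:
$q{\left(Z,y \right)} = \sqrt{3 + Z}$
$r = 83$ ($r = \left(32 + 14\right) + 37 = 46 + 37 = 83$)
$\left(0 \frac{4}{-4} + \left(0 \left(-1\right) + q{\left(-5,-5 \right)}\right)\right) \left(r - 23\right) = \left(0 \frac{4}{-4} + \left(0 \left(-1\right) + \sqrt{3 - 5}\right)\right) \left(83 - 23\right) = \left(0 \cdot 4 \left(- \frac{1}{4}\right) + \left(0 + \sqrt{-2}\right)\right) 60 = \left(0 \left(-1\right) + \left(0 + i \sqrt{2}\right)\right) 60 = \left(0 + i \sqrt{2}\right) 60 = i \sqrt{2} \cdot 60 = 60 i \sqrt{2}$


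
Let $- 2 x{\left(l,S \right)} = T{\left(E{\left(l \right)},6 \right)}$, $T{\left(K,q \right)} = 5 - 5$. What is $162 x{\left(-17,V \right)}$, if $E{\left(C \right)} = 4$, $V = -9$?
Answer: $0$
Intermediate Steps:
$T{\left(K,q \right)} = 0$
$x{\left(l,S \right)} = 0$ ($x{\left(l,S \right)} = \left(- \frac{1}{2}\right) 0 = 0$)
$162 x{\left(-17,V \right)} = 162 \cdot 0 = 0$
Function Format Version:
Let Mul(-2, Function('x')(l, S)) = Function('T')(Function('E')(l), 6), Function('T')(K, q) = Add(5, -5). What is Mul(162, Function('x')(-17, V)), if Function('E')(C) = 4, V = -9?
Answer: 0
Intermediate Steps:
Function('T')(K, q) = 0
Function('x')(l, S) = 0 (Function('x')(l, S) = Mul(Rational(-1, 2), 0) = 0)
Mul(162, Function('x')(-17, V)) = Mul(162, 0) = 0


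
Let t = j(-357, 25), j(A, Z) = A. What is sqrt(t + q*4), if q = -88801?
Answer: I*sqrt(355561) ≈ 596.29*I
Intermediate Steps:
t = -357
sqrt(t + q*4) = sqrt(-357 - 88801*4) = sqrt(-357 - 355204) = sqrt(-355561) = I*sqrt(355561)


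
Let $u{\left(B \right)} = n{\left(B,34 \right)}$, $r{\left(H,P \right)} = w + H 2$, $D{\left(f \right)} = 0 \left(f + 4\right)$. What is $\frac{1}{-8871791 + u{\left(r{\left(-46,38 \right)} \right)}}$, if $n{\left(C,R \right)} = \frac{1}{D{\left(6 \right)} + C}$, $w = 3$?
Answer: $- \frac{89}{789589400} \approx -1.1272 \cdot 10^{-7}$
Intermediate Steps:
$D{\left(f \right)} = 0$ ($D{\left(f \right)} = 0 \left(4 + f\right) = 0$)
$r{\left(H,P \right)} = 3 + 2 H$ ($r{\left(H,P \right)} = 3 + H 2 = 3 + 2 H$)
$n{\left(C,R \right)} = \frac{1}{C}$ ($n{\left(C,R \right)} = \frac{1}{0 + C} = \frac{1}{C}$)
$u{\left(B \right)} = \frac{1}{B}$
$\frac{1}{-8871791 + u{\left(r{\left(-46,38 \right)} \right)}} = \frac{1}{-8871791 + \frac{1}{3 + 2 \left(-46\right)}} = \frac{1}{-8871791 + \frac{1}{3 - 92}} = \frac{1}{-8871791 + \frac{1}{-89}} = \frac{1}{-8871791 - \frac{1}{89}} = \frac{1}{- \frac{789589400}{89}} = - \frac{89}{789589400}$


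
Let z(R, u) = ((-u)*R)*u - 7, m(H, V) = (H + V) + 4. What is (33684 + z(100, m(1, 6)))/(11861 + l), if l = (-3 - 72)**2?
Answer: 21577/17486 ≈ 1.2340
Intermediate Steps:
m(H, V) = 4 + H + V
l = 5625 (l = (-75)**2 = 5625)
z(R, u) = -7 - R*u**2 (z(R, u) = (-R*u)*u - 7 = -R*u**2 - 7 = -7 - R*u**2)
(33684 + z(100, m(1, 6)))/(11861 + l) = (33684 + (-7 - 1*100*(4 + 1 + 6)**2))/(11861 + 5625) = (33684 + (-7 - 1*100*11**2))/17486 = (33684 + (-7 - 1*100*121))*(1/17486) = (33684 + (-7 - 12100))*(1/17486) = (33684 - 12107)*(1/17486) = 21577*(1/17486) = 21577/17486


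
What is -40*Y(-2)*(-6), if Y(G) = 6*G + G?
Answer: -3360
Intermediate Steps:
Y(G) = 7*G
-40*Y(-2)*(-6) = -280*(-2)*(-6) = -40*(-14)*(-6) = 560*(-6) = -3360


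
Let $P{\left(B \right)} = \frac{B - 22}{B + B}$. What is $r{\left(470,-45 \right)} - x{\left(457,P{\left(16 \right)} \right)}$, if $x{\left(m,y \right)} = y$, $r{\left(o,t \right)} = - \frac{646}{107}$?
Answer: $- \frac{10015}{1712} \approx -5.8499$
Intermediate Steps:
$r{\left(o,t \right)} = - \frac{646}{107}$ ($r{\left(o,t \right)} = \left(-646\right) \frac{1}{107} = - \frac{646}{107}$)
$P{\left(B \right)} = \frac{-22 + B}{2 B}$
$r{\left(470,-45 \right)} - x{\left(457,P{\left(16 \right)} \right)} = - \frac{646}{107} - \frac{-22 + 16}{2 \cdot 16} = - \frac{646}{107} - \frac{1}{2} \cdot \frac{1}{16} \left(-6\right) = - \frac{646}{107} - - \frac{3}{16} = - \frac{646}{107} + \frac{3}{16} = - \frac{10015}{1712}$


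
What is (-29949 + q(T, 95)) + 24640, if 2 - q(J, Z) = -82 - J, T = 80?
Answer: -5145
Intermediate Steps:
q(J, Z) = 84 + J (q(J, Z) = 2 - (-82 - J) = 2 + (82 + J) = 84 + J)
(-29949 + q(T, 95)) + 24640 = (-29949 + (84 + 80)) + 24640 = (-29949 + 164) + 24640 = -29785 + 24640 = -5145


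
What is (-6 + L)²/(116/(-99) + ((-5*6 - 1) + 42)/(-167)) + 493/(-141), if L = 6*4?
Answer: -765380845/2885001 ≈ -265.30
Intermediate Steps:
L = 24
(-6 + L)²/(116/(-99) + ((-5*6 - 1) + 42)/(-167)) + 493/(-141) = (-6 + 24)²/(116/(-99) + ((-5*6 - 1) + 42)/(-167)) + 493/(-141) = 18²/(116*(-1/99) + ((-30 - 1) + 42)*(-1/167)) + 493*(-1/141) = 324/(-116/99 + (-31 + 42)*(-1/167)) - 493/141 = 324/(-116/99 + 11*(-1/167)) - 493/141 = 324/(-116/99 - 11/167) - 493/141 = 324/(-20461/16533) - 493/141 = 324*(-16533/20461) - 493/141 = -5356692/20461 - 493/141 = -765380845/2885001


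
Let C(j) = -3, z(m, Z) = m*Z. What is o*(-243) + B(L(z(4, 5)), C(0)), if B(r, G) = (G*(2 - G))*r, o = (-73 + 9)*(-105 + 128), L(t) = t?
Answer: 357396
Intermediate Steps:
z(m, Z) = Z*m
o = -1472 (o = -64*23 = -1472)
B(r, G) = G*r*(2 - G)
o*(-243) + B(L(z(4, 5)), C(0)) = -1472*(-243) - 3*5*4*(2 - 1*(-3)) = 357696 - 3*20*(2 + 3) = 357696 - 3*20*5 = 357696 - 300 = 357396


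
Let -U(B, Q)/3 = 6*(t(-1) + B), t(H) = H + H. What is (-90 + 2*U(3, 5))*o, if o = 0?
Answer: 0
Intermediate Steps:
t(H) = 2*H
U(B, Q) = 36 - 18*B (U(B, Q) = -18*(2*(-1) + B) = -18*(-2 + B) = -3*(-12 + 6*B) = 36 - 18*B)
(-90 + 2*U(3, 5))*o = (-90 + 2*(36 - 18*3))*0 = (-90 + 2*(36 - 54))*0 = (-90 + 2*(-18))*0 = (-90 - 36)*0 = -126*0 = 0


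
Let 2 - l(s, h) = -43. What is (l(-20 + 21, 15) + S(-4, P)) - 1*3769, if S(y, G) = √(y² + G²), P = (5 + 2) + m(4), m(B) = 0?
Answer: -3724 + √65 ≈ -3715.9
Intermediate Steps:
l(s, h) = 45 (l(s, h) = 2 - 1*(-43) = 2 + 43 = 45)
P = 7 (P = (5 + 2) + 0 = 7 + 0 = 7)
S(y, G) = √(G² + y²)
(l(-20 + 21, 15) + S(-4, P)) - 1*3769 = (45 + √(7² + (-4)²)) - 1*3769 = (45 + √(49 + 16)) - 3769 = (45 + √65) - 3769 = -3724 + √65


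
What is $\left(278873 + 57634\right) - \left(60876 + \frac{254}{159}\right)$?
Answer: $\frac{43825075}{159} \approx 2.7563 \cdot 10^{5}$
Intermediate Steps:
$\left(278873 + 57634\right) - \left(60876 + \frac{254}{159}\right) = 336507 - \frac{9679538}{159} = \frac{43825075}{159}$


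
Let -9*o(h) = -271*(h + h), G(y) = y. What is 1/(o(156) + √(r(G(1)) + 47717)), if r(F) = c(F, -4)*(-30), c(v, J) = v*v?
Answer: 84552/793908673 - 9*√47687/793908673 ≈ 0.00010403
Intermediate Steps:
c(v, J) = v²
r(F) = -30*F² (r(F) = F²*(-30) = -30*F²)
o(h) = 542*h/9 (o(h) = -(-271)*(h + h)/9 = -(-271)*2*h/9 = -(-542)*h/9 = 542*h/9)
1/(o(156) + √(r(G(1)) + 47717)) = 1/((542/9)*156 + √(-30*1² + 47717)) = 1/(28184/3 + √(-30*1 + 47717)) = 1/(28184/3 + √(-30 + 47717)) = 1/(28184/3 + √47687)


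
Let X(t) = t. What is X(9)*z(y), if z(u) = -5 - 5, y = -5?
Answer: -90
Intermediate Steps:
z(u) = -10
X(9)*z(y) = 9*(-10) = -90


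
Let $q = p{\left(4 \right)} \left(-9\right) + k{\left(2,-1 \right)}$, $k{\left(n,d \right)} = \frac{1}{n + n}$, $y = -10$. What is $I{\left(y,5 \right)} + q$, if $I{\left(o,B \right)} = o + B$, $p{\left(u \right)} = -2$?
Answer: $\frac{53}{4} \approx 13.25$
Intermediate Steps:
$k{\left(n,d \right)} = \frac{1}{2 n}$
$q = \frac{73}{4}$ ($q = \left(-2\right) \left(-9\right) + \frac{1}{2 \cdot 2} = 18 + \frac{1}{2} \cdot \frac{1}{2} = 18 + \frac{1}{4} = \frac{73}{4} \approx 18.25$)
$I{\left(o,B \right)} = B + o$
$I{\left(y,5 \right)} + q = \left(5 - 10\right) + \frac{73}{4} = -5 + \frac{73}{4} = \frac{53}{4}$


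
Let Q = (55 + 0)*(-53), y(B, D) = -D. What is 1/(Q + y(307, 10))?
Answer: -1/2925 ≈ -0.00034188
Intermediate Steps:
Q = -2915 (Q = 55*(-53) = -2915)
1/(Q + y(307, 10)) = 1/(-2915 - 1*10) = 1/(-2915 - 10) = 1/(-2925) = -1/2925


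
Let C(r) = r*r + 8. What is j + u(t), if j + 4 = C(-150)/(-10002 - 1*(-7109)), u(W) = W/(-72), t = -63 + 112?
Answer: -2595517/208296 ≈ -12.461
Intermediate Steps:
C(r) = 8 + r² (C(r) = r² + 8 = 8 + r²)
t = 49
u(W) = -W/72 (u(W) = W*(-1/72) = -W/72)
j = -34080/2893 (j = -4 + (8 + (-150)²)/(-10002 - 1*(-7109)) = -4 + (8 + 22500)/(-10002 + 7109) = -4 + 22508/(-2893) = -4 + 22508*(-1/2893) = -4 - 22508/2893 = -34080/2893 ≈ -11.780)
j + u(t) = -34080/2893 - 1/72*49 = -34080/2893 - 49/72 = -2595517/208296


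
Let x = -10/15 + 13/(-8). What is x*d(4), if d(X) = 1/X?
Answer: -55/96 ≈ -0.57292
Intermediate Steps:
d(X) = 1/X
x = -55/24 (x = -10*1/15 + 13*(-1/8) = -2/3 - 13/8 = -55/24 ≈ -2.2917)
x*d(4) = -55/24/4 = -55/24*1/4 = -55/96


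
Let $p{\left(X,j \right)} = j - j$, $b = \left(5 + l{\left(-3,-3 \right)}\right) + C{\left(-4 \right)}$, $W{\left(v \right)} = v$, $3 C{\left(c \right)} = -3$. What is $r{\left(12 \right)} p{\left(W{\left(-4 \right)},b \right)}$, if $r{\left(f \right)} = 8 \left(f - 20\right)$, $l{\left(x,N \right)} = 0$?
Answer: $0$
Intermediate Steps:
$C{\left(c \right)} = -1$ ($C{\left(c \right)} = \frac{1}{3} \left(-3\right) = -1$)
$r{\left(f \right)} = -160 + 8 f$ ($r{\left(f \right)} = 8 \left(-20 + f\right) = -160 + 8 f$)
$b = 4$ ($b = \left(5 + 0\right) - 1 = 5 - 1 = 4$)
$p{\left(X,j \right)} = 0$
$r{\left(12 \right)} p{\left(W{\left(-4 \right)},b \right)} = \left(-160 + 8 \cdot 12\right) 0 = \left(-160 + 96\right) 0 = \left(-64\right) 0 = 0$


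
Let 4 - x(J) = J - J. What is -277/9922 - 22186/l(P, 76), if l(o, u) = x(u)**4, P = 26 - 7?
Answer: -55050101/635008 ≈ -86.692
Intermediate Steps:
P = 19
x(J) = 4 (x(J) = 4 - (J - J) = 4 - 1*0 = 4 + 0 = 4)
l(o, u) = 256 (l(o, u) = 4**4 = 256)
-277/9922 - 22186/l(P, 76) = -277/9922 - 22186/256 = -277*1/9922 - 22186*1/256 = -277/9922 - 11093/128 = -55050101/635008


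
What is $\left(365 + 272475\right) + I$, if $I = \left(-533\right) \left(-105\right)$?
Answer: $328805$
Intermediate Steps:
$I = 55965$
$\left(365 + 272475\right) + I = \left(365 + 272475\right) + 55965 = 272840 + 55965 = 328805$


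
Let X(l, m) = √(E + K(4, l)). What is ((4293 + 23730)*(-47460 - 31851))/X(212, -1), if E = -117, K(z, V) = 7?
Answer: 2222532153*I*√110/110 ≈ 2.1191e+8*I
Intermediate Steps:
X(l, m) = I*√110 (X(l, m) = √(-117 + 7) = √(-110) = I*√110)
((4293 + 23730)*(-47460 - 31851))/X(212, -1) = ((4293 + 23730)*(-47460 - 31851))/((I*√110)) = (28023*(-79311))*(-I*√110/110) = -(-2222532153)*I*√110/110 = 2222532153*I*√110/110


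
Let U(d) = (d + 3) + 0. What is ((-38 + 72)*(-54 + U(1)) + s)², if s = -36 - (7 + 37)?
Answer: 3168400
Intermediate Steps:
U(d) = 3 + d (U(d) = (3 + d) + 0 = 3 + d)
s = -80 (s = -36 - 1*44 = -36 - 44 = -80)
((-38 + 72)*(-54 + U(1)) + s)² = ((-38 + 72)*(-54 + (3 + 1)) - 80)² = (34*(-54 + 4) - 80)² = (34*(-50) - 80)² = (-1700 - 80)² = (-1780)² = 3168400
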